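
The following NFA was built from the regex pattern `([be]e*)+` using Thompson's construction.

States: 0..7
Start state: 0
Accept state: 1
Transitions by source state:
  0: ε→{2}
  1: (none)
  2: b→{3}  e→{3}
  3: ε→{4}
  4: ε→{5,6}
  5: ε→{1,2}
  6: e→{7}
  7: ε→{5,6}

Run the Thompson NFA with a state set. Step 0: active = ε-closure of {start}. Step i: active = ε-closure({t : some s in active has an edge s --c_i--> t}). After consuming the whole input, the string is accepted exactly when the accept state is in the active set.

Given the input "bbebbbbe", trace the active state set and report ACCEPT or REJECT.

Answer: ACCEPT

Derivation:
S₀ = ε-closure({0}) = {0,2}
'b' @ 1: {1,2,3,4,5,6}  ✓accept
'b' @ 2: {1,2,3,4,5,6}  ✓accept
'e' @ 3: {1,2,3,4,5,6,7}  ✓accept
'b' @ 4: {1,2,3,4,5,6}  ✓accept
'b' @ 5: {1,2,3,4,5,6}  ✓accept
'b' @ 6: {1,2,3,4,5,6}  ✓accept
'b' @ 7: {1,2,3,4,5,6}  ✓accept
'e' @ 8: {1,2,3,4,5,6,7}  ✓accept
end set {1,2,3,4,5,6,7} — state 1 in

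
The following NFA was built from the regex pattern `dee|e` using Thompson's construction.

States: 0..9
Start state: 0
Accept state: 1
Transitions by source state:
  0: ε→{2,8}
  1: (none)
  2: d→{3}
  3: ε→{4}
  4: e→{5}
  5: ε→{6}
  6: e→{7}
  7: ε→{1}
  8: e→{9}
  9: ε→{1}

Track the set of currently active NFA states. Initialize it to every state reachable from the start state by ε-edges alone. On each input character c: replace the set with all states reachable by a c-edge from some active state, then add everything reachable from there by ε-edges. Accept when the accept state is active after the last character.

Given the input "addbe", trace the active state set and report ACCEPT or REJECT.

Answer: REJECT

Steps:
initial (ε-close {0}): {0,2,8}
'a' @ 1: {}  — dead — no transitions
rest 'ddbe' ignored (set empty)
end set {} — state 1 not in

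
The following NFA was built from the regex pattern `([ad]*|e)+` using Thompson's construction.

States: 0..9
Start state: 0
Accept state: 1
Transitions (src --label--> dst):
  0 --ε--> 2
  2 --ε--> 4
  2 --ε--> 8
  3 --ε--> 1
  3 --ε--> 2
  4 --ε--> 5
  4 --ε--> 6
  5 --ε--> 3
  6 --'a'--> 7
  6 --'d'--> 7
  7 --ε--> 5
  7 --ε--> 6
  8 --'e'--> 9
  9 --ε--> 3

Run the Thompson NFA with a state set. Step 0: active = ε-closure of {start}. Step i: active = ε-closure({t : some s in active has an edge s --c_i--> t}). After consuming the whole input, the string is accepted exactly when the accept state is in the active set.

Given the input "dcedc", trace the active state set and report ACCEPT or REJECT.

S₀ = ε-closure({0}) = {0,1,2,3,4,5,6,8}
'd' @ 1: {1,2,3,4,5,6,7,8}  (accept∈set)
'c' @ 2: {}  — no active states
rest 'edc' ignored (set empty)
end set {} — state 1 not in

Answer: REJECT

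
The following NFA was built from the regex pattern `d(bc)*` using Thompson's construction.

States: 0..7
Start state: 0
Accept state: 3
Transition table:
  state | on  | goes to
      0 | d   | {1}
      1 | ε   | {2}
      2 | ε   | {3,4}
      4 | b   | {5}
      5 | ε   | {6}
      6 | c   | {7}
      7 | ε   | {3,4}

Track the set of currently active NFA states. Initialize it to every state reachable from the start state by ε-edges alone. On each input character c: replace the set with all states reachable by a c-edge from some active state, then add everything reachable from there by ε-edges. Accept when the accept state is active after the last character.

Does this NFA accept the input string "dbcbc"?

Answer: ACCEPT

Derivation:
initial (ε-close {0}): {0}
'd' @ 1: {1,2,3,4}  (accept∈set)
'b' @ 2: {5,6}
'c' @ 3: {3,4,7}  (accept∈set)
'b' @ 4: {5,6}
'c' @ 5: {3,4,7}  (accept∈set)
final: {3,4,7}; accept 3 in set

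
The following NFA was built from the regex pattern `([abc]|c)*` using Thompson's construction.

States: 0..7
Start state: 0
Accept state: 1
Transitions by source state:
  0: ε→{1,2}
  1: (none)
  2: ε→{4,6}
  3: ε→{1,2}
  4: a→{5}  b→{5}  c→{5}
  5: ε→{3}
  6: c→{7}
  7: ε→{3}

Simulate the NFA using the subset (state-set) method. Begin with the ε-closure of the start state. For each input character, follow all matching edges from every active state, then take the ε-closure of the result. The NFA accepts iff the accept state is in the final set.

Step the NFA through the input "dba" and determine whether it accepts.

Answer: REJECT

Trace:
initial (ε-close {0}): {0,1,2,4,6}
'd' @ 1: {}  — no active states
rest 'ba' ignored (set empty)
final: {}; accept 1 not in set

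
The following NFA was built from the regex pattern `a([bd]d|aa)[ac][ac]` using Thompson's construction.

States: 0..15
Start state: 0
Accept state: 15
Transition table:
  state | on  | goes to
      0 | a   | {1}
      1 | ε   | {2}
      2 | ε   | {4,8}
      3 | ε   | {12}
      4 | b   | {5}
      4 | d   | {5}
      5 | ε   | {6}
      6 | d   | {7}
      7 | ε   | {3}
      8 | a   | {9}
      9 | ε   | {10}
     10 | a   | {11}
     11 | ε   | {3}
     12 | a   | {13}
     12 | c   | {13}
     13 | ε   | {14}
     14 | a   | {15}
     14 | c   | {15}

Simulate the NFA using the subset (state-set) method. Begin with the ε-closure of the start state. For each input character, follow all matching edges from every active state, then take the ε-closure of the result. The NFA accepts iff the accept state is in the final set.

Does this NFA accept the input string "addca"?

Answer: ACCEPT

Derivation:
S₀ = ε-closure({0}) = {0}
'a' @ 1: {1,2,4,8}
'd' @ 2: {5,6}
'd' @ 3: {3,7,12}
'c' @ 4: {13,14}
'a' @ 5: {15}  ✓accept
final: {15}; accept 15 in set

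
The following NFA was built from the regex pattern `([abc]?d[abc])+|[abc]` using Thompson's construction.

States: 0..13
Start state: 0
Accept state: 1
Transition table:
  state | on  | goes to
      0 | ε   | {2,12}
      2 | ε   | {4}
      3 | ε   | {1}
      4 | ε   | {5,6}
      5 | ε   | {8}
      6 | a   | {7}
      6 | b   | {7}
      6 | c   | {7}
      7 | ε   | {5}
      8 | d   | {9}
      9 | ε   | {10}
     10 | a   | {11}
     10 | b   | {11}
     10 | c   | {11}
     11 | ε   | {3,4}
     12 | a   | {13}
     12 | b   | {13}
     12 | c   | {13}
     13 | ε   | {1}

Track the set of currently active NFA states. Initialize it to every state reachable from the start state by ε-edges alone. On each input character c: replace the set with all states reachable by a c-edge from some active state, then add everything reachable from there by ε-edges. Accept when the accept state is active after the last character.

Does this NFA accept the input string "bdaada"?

Answer: ACCEPT

Steps:
initial (ε-close {0}): {0,2,4,5,6,8,12}
'b' @ 1: {1,5,7,8,13}  [accepting]
'd' @ 2: {9,10}
'a' @ 3: {1,3,4,5,6,8,11}  [accepting]
'a' @ 4: {5,7,8}
'd' @ 5: {9,10}
'a' @ 6: {1,3,4,5,6,8,11}  [accepting]
end set {1,3,4,5,6,8,11} — state 1 in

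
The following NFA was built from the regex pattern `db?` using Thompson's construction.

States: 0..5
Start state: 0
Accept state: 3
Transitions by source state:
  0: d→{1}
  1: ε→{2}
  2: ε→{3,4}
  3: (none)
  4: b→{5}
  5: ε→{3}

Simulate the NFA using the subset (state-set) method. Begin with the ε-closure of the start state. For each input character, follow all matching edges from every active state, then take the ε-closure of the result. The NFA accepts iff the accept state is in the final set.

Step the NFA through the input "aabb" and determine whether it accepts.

initial (ε-close {0}): {0}
'a' @ 1: {}  — dead — no transitions
rest 'abb' ignored (set empty)
final: {}; accept 3 not in set

Answer: REJECT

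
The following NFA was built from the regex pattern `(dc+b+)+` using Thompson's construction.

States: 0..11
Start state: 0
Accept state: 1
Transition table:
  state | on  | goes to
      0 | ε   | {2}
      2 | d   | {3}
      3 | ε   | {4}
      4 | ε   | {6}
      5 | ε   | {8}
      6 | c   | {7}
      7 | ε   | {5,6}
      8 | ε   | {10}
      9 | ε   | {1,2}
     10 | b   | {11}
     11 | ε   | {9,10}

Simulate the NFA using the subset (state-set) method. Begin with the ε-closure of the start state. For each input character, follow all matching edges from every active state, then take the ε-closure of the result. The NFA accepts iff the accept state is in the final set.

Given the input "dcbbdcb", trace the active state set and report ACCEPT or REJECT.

Answer: ACCEPT

Steps:
start: ε-closure({0}) = {0,2}
'd' @ 1: {3,4,6}
'c' @ 2: {5,6,7,8,10}
'b' @ 3: {1,2,9,10,11}  [accepting]
'b' @ 4: {1,2,9,10,11}  [accepting]
'd' @ 5: {3,4,6}
'c' @ 6: {5,6,7,8,10}
'b' @ 7: {1,2,9,10,11}  [accepting]
after full input: {1,2,9,10,11}  (accept=1 in)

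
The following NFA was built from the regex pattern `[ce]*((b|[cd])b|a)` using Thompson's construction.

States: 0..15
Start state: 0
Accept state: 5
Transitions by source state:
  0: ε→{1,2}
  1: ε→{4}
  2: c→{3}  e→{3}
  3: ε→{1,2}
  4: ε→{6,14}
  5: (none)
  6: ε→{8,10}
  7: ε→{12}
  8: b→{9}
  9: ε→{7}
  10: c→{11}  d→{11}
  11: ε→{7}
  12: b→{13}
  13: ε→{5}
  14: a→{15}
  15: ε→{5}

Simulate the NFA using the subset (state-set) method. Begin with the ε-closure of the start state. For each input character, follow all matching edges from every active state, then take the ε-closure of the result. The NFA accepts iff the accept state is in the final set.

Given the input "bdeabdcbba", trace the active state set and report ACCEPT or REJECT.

Answer: REJECT

Trace:
start: ε-closure({0}) = {0,1,2,4,6,8,10,14}
'b' @ 1: {7,9,12}
'd' @ 2: {}  — dead — no transitions
rest 'eabdcbba' ignored (set empty)
end set {} — state 5 not in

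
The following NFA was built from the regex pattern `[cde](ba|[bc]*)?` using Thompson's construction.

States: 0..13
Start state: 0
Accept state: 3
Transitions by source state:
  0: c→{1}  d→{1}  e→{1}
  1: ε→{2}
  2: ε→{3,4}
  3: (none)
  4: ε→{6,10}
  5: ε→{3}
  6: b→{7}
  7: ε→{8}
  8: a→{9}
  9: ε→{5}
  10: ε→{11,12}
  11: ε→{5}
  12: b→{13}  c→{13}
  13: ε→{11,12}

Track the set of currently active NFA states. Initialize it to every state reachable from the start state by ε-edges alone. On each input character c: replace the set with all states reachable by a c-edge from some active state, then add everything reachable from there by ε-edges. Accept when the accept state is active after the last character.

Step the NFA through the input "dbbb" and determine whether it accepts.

initial (ε-close {0}): {0}
'd' @ 1: {1,2,3,4,5,6,10,11,12}  (accept∈set)
'b' @ 2: {3,5,7,8,11,12,13}  (accept∈set)
'b' @ 3: {3,5,11,12,13}  (accept∈set)
'b' @ 4: {3,5,11,12,13}  (accept∈set)
end set {3,5,11,12,13} — state 3 in

Answer: ACCEPT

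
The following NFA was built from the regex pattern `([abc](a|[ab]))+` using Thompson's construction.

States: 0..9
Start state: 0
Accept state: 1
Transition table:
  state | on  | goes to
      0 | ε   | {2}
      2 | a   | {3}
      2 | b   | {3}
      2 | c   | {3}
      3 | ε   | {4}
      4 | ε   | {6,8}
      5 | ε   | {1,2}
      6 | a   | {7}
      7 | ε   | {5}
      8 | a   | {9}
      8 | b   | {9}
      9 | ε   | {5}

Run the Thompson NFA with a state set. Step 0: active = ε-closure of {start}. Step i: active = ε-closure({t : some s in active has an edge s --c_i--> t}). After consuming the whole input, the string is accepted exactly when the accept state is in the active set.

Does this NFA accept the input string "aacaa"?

Answer: REJECT

Derivation:
initial (ε-close {0}): {0,2}
'a' @ 1: {3,4,6,8}
'a' @ 2: {1,2,5,7,9}  [accepting]
'c' @ 3: {3,4,6,8}
'a' @ 4: {1,2,5,7,9}  [accepting]
'a' @ 5: {3,4,6,8}
end set {3,4,6,8} — state 1 not in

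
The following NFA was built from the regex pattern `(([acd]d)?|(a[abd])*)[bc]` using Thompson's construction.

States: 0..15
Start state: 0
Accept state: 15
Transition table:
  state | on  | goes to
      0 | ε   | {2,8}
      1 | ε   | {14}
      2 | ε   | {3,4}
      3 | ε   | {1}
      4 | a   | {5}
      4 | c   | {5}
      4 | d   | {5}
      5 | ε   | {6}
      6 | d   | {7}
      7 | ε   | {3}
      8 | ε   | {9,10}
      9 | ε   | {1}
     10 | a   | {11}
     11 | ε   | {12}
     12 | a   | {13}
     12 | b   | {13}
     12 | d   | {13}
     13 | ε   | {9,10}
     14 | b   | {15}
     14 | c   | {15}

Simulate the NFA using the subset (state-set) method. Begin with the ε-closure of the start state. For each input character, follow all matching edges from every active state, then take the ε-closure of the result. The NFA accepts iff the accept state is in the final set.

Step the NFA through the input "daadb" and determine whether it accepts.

Answer: REJECT

Derivation:
S₀ = ε-closure({0}) = {0,1,2,3,4,8,9,10,14}
'd' @ 1: {5,6}
'a' @ 2: {}  — dead — no transitions
rest 'adb' ignored (set empty)
after full input: {}  (accept=15 not in)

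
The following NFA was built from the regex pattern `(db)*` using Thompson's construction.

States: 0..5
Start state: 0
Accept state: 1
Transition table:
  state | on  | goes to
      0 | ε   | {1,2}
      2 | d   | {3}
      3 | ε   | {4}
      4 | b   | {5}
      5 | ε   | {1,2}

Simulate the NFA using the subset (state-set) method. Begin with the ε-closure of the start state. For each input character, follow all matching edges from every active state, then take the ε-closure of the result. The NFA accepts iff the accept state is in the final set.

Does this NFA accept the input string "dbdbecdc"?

start: ε-closure({0}) = {0,1,2}
'd' @ 1: {3,4}
'b' @ 2: {1,2,5}  (accept∈set)
'd' @ 3: {3,4}
'b' @ 4: {1,2,5}  (accept∈set)
'e' @ 5: {}  — state set empty
rest 'cdc' ignored (set empty)
final: {}; accept 1 not in set

Answer: REJECT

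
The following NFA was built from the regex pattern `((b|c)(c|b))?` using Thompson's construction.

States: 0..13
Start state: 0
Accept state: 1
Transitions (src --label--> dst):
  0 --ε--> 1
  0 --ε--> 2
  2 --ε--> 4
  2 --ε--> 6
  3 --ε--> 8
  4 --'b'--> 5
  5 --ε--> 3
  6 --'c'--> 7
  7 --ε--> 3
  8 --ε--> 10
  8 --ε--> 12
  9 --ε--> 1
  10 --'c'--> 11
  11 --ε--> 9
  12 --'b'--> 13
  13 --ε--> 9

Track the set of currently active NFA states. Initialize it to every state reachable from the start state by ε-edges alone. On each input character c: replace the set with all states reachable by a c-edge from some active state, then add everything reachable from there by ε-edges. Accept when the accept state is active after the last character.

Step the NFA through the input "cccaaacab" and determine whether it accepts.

initial (ε-close {0}): {0,1,2,4,6}
'c' @ 1: {3,7,8,10,12}
'c' @ 2: {1,9,11}  [accepting]
'c' @ 3: {}  — state set empty
rest 'aaacab' ignored (set empty)
end set {} — state 1 not in

Answer: REJECT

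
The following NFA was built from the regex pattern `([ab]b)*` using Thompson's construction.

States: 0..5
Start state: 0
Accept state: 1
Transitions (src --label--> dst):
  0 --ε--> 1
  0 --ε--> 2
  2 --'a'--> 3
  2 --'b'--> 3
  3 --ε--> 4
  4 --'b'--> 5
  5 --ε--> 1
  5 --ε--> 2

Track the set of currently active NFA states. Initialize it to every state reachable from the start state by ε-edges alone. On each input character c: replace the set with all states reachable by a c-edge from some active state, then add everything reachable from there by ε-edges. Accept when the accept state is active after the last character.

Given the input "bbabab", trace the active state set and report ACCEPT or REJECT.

start: ε-closure({0}) = {0,1,2}
'b' @ 1: {3,4}
'b' @ 2: {1,2,5}  ✓accept
'a' @ 3: {3,4}
'b' @ 4: {1,2,5}  ✓accept
'a' @ 5: {3,4}
'b' @ 6: {1,2,5}  ✓accept
end set {1,2,5} — state 1 in

Answer: ACCEPT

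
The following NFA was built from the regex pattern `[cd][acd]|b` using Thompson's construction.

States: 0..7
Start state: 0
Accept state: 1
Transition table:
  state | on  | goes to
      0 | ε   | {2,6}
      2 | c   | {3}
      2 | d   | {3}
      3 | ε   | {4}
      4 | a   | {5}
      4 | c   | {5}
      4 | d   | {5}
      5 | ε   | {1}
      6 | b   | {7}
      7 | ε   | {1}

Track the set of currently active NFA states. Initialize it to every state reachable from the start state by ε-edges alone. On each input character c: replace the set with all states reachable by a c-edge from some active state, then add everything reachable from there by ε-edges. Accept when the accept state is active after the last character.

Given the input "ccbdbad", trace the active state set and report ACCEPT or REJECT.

Answer: REJECT

Steps:
start: ε-closure({0}) = {0,2,6}
'c' @ 1: {3,4}
'c' @ 2: {1,5}  [accepting]
'b' @ 3: {}  — no active states
rest 'dbad' ignored (set empty)
end set {} — state 1 not in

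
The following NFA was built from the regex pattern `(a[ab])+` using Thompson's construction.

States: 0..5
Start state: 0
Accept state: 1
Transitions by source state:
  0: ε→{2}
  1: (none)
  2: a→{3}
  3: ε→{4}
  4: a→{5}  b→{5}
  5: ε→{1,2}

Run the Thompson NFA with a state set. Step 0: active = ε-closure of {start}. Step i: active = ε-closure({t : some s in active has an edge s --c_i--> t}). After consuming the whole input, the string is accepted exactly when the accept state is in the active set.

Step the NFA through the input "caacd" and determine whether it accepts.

Answer: REJECT

Steps:
initial (ε-close {0}): {0,2}
'c' @ 1: {}  — state set empty
rest 'aacd' ignored (set empty)
final: {}; accept 1 not in set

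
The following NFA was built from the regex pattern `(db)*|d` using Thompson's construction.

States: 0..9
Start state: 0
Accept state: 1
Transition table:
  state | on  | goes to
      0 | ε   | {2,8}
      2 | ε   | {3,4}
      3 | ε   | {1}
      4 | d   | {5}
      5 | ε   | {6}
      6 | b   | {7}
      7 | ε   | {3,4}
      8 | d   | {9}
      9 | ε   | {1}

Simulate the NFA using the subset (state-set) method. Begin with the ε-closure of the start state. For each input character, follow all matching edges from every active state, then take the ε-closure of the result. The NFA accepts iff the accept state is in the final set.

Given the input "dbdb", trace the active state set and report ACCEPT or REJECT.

Answer: ACCEPT

Trace:
S₀ = ε-closure({0}) = {0,1,2,3,4,8}
'd' @ 1: {1,5,6,9}  (accept∈set)
'b' @ 2: {1,3,4,7}  (accept∈set)
'd' @ 3: {5,6}
'b' @ 4: {1,3,4,7}  (accept∈set)
after full input: {1,3,4,7}  (accept=1 in)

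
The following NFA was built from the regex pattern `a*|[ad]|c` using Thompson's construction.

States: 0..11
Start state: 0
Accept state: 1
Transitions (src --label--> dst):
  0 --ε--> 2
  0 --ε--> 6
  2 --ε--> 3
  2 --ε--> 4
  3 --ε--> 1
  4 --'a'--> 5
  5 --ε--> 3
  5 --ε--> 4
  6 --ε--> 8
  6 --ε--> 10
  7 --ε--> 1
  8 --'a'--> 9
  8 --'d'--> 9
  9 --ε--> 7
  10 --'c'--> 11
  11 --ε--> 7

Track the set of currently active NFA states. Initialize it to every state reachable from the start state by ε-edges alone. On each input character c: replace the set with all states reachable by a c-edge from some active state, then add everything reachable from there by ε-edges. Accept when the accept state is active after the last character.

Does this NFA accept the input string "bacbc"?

S₀ = ε-closure({0}) = {0,1,2,3,4,6,8,10}
'b' @ 1: {}  — state set empty
rest 'acbc' ignored (set empty)
after full input: {}  (accept=1 not in)

Answer: REJECT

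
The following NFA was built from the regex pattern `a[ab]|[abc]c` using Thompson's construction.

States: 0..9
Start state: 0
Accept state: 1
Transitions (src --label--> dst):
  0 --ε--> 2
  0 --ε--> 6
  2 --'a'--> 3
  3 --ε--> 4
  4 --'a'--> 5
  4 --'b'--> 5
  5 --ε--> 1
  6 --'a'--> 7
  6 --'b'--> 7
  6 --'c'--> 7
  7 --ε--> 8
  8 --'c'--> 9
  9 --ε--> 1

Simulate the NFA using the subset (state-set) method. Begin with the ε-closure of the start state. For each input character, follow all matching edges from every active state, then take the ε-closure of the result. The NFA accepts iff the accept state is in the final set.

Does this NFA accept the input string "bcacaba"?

S₀ = ε-closure({0}) = {0,2,6}
'b' @ 1: {7,8}
'c' @ 2: {1,9}  [accepting]
'a' @ 3: {}  — no active states
rest 'caba' ignored (set empty)
end set {} — state 1 not in

Answer: REJECT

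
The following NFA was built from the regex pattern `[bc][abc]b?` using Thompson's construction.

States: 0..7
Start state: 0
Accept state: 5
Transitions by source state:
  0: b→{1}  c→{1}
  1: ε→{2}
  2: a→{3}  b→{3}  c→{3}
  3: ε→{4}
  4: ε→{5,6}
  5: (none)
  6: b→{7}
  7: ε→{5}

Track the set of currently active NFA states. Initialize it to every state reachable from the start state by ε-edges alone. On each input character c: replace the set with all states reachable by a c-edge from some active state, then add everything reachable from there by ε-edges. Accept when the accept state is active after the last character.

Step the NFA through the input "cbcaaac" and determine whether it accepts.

Answer: REJECT

Trace:
start: ε-closure({0}) = {0}
'c' @ 1: {1,2}
'b' @ 2: {3,4,5,6}  [accepting]
'c' @ 3: {}  — dead — no transitions
rest 'aaac' ignored (set empty)
final: {}; accept 5 not in set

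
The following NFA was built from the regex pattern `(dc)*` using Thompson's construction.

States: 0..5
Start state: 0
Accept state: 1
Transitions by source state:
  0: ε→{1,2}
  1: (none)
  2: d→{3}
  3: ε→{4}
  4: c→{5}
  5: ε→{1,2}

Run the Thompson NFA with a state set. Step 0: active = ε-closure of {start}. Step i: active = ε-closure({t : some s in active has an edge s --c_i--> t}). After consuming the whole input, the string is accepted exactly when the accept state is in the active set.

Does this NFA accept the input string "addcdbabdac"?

Answer: REJECT

Trace:
initial (ε-close {0}): {0,1,2}
'a' @ 1: {}  — state set empty
rest 'ddcdbabdac' ignored (set empty)
final: {}; accept 1 not in set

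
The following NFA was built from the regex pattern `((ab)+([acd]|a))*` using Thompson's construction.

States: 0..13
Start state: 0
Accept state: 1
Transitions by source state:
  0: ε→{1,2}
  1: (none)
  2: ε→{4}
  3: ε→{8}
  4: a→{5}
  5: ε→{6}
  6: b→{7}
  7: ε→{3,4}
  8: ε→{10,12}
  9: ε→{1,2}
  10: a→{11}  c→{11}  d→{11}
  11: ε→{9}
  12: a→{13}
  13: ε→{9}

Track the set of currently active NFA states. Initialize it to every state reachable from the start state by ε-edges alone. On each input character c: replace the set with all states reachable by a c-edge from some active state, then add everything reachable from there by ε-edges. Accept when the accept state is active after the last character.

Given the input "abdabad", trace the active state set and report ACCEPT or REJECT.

S₀ = ε-closure({0}) = {0,1,2,4}
'a' @ 1: {5,6}
'b' @ 2: {3,4,7,8,10,12}
'd' @ 3: {1,2,4,9,11}  (accept∈set)
'a' @ 4: {5,6}
'b' @ 5: {3,4,7,8,10,12}
'a' @ 6: {1,2,4,5,6,9,11,13}  (accept∈set)
'd' @ 7: {}  — dead — no transitions
final: {}; accept 1 not in set

Answer: REJECT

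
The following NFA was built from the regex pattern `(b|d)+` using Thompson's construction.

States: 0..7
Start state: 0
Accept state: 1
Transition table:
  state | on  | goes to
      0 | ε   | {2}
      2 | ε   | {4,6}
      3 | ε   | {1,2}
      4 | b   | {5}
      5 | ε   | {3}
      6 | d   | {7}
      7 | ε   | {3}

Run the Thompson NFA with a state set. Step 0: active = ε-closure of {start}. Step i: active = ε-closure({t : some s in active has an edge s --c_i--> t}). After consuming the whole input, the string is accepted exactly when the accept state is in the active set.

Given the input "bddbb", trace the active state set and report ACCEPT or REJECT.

start: ε-closure({0}) = {0,2,4,6}
'b' @ 1: {1,2,3,4,5,6}  ✓accept
'd' @ 2: {1,2,3,4,6,7}  ✓accept
'd' @ 3: {1,2,3,4,6,7}  ✓accept
'b' @ 4: {1,2,3,4,5,6}  ✓accept
'b' @ 5: {1,2,3,4,5,6}  ✓accept
after full input: {1,2,3,4,5,6}  (accept=1 in)

Answer: ACCEPT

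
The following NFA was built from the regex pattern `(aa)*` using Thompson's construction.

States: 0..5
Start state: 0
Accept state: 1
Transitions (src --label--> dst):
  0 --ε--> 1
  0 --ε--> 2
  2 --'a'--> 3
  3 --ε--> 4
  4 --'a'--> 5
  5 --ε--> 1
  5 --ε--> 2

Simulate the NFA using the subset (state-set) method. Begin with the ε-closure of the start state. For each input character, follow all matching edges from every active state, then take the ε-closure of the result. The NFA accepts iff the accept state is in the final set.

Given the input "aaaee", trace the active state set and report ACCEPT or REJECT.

initial (ε-close {0}): {0,1,2}
'a' @ 1: {3,4}
'a' @ 2: {1,2,5}  [accepting]
'a' @ 3: {3,4}
'e' @ 4: {}  — no active states
rest 'e' ignored (set empty)
end set {} — state 1 not in

Answer: REJECT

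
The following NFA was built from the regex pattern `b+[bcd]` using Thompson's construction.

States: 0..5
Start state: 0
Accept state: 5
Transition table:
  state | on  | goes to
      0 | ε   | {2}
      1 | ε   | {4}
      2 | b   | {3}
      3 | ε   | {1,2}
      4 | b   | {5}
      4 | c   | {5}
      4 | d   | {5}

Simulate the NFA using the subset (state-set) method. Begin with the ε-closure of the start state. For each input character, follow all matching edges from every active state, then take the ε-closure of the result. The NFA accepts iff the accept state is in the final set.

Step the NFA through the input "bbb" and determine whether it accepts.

S₀ = ε-closure({0}) = {0,2}
'b' @ 1: {1,2,3,4}
'b' @ 2: {1,2,3,4,5}  ✓accept
'b' @ 3: {1,2,3,4,5}  ✓accept
final: {1,2,3,4,5}; accept 5 in set

Answer: ACCEPT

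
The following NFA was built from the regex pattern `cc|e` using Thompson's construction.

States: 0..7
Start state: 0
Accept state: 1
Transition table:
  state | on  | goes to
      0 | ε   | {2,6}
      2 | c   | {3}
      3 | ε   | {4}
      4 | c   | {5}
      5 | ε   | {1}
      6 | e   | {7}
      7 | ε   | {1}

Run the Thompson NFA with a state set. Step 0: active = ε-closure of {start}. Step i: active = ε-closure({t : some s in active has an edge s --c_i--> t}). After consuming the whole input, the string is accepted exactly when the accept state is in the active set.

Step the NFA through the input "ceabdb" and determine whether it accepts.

S₀ = ε-closure({0}) = {0,2,6}
'c' @ 1: {3,4}
'e' @ 2: {}  — state set empty
rest 'abdb' ignored (set empty)
after full input: {}  (accept=1 not in)

Answer: REJECT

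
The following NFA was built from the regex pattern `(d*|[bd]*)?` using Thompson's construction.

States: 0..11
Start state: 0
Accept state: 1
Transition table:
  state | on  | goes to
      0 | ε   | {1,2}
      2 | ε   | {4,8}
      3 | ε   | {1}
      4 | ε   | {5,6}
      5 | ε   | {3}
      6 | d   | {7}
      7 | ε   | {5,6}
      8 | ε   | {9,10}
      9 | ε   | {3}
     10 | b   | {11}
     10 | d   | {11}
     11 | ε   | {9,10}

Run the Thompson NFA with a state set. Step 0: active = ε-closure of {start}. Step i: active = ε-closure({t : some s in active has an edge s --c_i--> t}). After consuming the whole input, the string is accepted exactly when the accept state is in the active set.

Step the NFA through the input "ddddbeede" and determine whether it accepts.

S₀ = ε-closure({0}) = {0,1,2,3,4,5,6,8,9,10}
'd' @ 1: {1,3,5,6,7,9,10,11}  (accept∈set)
'd' @ 2: {1,3,5,6,7,9,10,11}  (accept∈set)
'd' @ 3: {1,3,5,6,7,9,10,11}  (accept∈set)
'd' @ 4: {1,3,5,6,7,9,10,11}  (accept∈set)
'b' @ 5: {1,3,9,10,11}  (accept∈set)
'e' @ 6: {}  — state set empty
rest 'ede' ignored (set empty)
final: {}; accept 1 not in set

Answer: REJECT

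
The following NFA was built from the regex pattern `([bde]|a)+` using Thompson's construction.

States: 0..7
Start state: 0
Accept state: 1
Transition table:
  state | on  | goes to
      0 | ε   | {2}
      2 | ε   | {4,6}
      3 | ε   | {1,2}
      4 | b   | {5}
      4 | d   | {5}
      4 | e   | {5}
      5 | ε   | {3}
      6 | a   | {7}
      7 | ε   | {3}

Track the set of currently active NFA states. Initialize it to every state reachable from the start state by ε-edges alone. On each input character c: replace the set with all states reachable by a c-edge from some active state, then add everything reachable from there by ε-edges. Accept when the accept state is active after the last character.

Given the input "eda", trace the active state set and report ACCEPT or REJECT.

Answer: ACCEPT

Trace:
S₀ = ε-closure({0}) = {0,2,4,6}
'e' @ 1: {1,2,3,4,5,6}  ✓accept
'd' @ 2: {1,2,3,4,5,6}  ✓accept
'a' @ 3: {1,2,3,4,6,7}  ✓accept
end set {1,2,3,4,6,7} — state 1 in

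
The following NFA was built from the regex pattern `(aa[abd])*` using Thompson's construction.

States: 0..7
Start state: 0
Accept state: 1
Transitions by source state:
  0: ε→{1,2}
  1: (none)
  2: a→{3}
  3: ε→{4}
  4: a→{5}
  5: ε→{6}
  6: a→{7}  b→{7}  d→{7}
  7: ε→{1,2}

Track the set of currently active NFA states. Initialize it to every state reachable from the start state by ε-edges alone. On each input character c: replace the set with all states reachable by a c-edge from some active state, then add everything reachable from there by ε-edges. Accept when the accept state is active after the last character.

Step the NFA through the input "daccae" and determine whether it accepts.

Answer: REJECT

Steps:
start: ε-closure({0}) = {0,1,2}
'd' @ 1: {}  — state set empty
rest 'accae' ignored (set empty)
after full input: {}  (accept=1 not in)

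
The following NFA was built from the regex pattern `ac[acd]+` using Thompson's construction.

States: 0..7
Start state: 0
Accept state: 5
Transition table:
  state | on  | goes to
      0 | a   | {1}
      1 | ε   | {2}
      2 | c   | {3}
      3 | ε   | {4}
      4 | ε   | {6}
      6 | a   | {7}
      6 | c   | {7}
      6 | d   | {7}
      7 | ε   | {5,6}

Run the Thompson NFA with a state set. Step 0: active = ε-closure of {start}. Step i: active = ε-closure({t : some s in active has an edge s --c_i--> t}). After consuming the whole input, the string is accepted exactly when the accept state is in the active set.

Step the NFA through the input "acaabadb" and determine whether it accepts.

initial (ε-close {0}): {0}
'a' @ 1: {1,2}
'c' @ 2: {3,4,6}
'a' @ 3: {5,6,7}  ✓accept
'a' @ 4: {5,6,7}  ✓accept
'b' @ 5: {}  — state set empty
rest 'adb' ignored (set empty)
after full input: {}  (accept=5 not in)

Answer: REJECT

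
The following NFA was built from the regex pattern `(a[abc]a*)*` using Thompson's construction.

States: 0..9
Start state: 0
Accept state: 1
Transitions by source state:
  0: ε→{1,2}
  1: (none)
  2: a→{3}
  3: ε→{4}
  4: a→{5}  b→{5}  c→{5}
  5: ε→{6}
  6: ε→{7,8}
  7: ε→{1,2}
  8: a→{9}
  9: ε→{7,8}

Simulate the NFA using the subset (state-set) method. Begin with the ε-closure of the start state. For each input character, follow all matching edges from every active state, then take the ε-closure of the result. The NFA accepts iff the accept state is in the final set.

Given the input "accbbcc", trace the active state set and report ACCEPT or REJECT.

initial (ε-close {0}): {0,1,2}
'a' @ 1: {3,4}
'c' @ 2: {1,2,5,6,7,8}  [accepting]
'c' @ 3: {}  — dead — no transitions
rest 'bbcc' ignored (set empty)
after full input: {}  (accept=1 not in)

Answer: REJECT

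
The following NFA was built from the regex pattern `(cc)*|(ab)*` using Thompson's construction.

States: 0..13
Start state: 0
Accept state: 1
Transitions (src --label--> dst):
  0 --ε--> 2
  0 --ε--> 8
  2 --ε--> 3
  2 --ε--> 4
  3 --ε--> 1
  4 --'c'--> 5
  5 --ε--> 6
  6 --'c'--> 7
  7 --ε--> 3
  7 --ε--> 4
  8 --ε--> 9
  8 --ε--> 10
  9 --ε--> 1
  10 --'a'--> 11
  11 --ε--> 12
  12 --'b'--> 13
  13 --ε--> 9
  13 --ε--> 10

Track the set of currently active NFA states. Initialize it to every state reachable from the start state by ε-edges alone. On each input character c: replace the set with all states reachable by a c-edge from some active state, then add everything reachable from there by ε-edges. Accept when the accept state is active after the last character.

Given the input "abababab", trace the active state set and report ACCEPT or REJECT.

Answer: ACCEPT

Steps:
start: ε-closure({0}) = {0,1,2,3,4,8,9,10}
'a' @ 1: {11,12}
'b' @ 2: {1,9,10,13}  [accepting]
'a' @ 3: {11,12}
'b' @ 4: {1,9,10,13}  [accepting]
'a' @ 5: {11,12}
'b' @ 6: {1,9,10,13}  [accepting]
'a' @ 7: {11,12}
'b' @ 8: {1,9,10,13}  [accepting]
after full input: {1,9,10,13}  (accept=1 in)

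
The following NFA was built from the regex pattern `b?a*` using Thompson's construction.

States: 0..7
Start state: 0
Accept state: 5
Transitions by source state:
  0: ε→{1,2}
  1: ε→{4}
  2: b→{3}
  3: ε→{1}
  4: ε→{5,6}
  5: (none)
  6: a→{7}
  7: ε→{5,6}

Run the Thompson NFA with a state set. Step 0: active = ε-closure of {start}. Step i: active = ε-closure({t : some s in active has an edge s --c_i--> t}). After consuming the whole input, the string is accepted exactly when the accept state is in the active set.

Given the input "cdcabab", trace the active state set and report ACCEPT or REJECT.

initial (ε-close {0}): {0,1,2,4,5,6}
'c' @ 1: {}  — dead — no transitions
rest 'dcabab' ignored (set empty)
end set {} — state 5 not in

Answer: REJECT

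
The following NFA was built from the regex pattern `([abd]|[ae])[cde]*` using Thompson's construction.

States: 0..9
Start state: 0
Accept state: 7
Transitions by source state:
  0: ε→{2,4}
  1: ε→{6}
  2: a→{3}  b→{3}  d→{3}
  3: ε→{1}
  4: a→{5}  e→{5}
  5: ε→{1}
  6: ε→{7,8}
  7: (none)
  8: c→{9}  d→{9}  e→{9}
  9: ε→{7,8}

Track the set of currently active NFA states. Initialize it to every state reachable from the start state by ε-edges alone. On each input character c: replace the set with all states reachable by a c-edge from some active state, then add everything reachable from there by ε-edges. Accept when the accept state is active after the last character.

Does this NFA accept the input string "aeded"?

S₀ = ε-closure({0}) = {0,2,4}
'a' @ 1: {1,3,5,6,7,8}  [accepting]
'e' @ 2: {7,8,9}  [accepting]
'd' @ 3: {7,8,9}  [accepting]
'e' @ 4: {7,8,9}  [accepting]
'd' @ 5: {7,8,9}  [accepting]
final: {7,8,9}; accept 7 in set

Answer: ACCEPT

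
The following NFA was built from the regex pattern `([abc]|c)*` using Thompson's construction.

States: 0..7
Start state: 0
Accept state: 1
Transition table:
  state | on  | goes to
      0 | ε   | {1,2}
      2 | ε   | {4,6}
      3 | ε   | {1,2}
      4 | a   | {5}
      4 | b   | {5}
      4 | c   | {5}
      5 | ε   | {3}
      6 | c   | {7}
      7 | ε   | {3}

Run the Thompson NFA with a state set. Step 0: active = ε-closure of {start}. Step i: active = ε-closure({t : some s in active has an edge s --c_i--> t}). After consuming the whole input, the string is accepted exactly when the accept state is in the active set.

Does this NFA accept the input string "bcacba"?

Answer: ACCEPT

Trace:
initial (ε-close {0}): {0,1,2,4,6}
'b' @ 1: {1,2,3,4,5,6}  ✓accept
'c' @ 2: {1,2,3,4,5,6,7}  ✓accept
'a' @ 3: {1,2,3,4,5,6}  ✓accept
'c' @ 4: {1,2,3,4,5,6,7}  ✓accept
'b' @ 5: {1,2,3,4,5,6}  ✓accept
'a' @ 6: {1,2,3,4,5,6}  ✓accept
after full input: {1,2,3,4,5,6}  (accept=1 in)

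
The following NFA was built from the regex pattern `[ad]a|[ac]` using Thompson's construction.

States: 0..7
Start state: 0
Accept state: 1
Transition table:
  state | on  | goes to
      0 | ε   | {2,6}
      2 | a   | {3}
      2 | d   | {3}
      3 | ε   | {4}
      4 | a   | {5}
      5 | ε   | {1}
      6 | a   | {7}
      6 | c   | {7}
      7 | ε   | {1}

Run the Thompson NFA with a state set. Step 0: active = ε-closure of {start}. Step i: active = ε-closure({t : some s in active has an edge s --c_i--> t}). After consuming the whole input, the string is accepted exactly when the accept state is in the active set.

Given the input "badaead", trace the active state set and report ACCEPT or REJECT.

start: ε-closure({0}) = {0,2,6}
'b' @ 1: {}  — no active states
rest 'adaead' ignored (set empty)
final: {}; accept 1 not in set

Answer: REJECT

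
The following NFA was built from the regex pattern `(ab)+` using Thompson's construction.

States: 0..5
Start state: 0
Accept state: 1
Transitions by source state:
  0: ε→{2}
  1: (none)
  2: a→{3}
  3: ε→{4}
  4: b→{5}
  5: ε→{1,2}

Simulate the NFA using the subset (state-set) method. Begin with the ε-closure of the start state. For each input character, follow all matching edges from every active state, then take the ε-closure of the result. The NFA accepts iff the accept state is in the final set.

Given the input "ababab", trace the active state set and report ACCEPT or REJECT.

initial (ε-close {0}): {0,2}
'a' @ 1: {3,4}
'b' @ 2: {1,2,5}  (accept∈set)
'a' @ 3: {3,4}
'b' @ 4: {1,2,5}  (accept∈set)
'a' @ 5: {3,4}
'b' @ 6: {1,2,5}  (accept∈set)
end set {1,2,5} — state 1 in

Answer: ACCEPT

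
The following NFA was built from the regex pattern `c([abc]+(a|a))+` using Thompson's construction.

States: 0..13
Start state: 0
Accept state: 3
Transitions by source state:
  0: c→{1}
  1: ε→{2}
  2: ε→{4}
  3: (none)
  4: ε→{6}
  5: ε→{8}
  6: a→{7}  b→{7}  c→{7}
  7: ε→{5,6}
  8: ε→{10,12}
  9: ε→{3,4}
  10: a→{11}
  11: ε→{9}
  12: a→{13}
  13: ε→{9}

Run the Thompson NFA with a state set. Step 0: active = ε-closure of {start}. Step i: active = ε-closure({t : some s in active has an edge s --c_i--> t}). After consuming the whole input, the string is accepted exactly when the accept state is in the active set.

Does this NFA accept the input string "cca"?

Answer: ACCEPT

Derivation:
start: ε-closure({0}) = {0}
'c' @ 1: {1,2,4,6}
'c' @ 2: {5,6,7,8,10,12}
'a' @ 3: {3,4,5,6,7,8,9,10,11,12,13}  ✓accept
final: {3,4,5,6,7,8,9,10,11,12,13}; accept 3 in set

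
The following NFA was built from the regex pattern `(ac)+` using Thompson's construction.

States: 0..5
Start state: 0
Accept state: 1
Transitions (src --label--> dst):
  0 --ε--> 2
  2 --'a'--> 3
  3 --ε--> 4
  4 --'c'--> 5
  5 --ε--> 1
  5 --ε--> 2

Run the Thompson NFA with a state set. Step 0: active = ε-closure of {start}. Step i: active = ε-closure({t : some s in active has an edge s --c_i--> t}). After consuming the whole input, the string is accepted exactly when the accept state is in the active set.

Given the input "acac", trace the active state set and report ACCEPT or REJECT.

start: ε-closure({0}) = {0,2}
'a' @ 1: {3,4}
'c' @ 2: {1,2,5}  (accept∈set)
'a' @ 3: {3,4}
'c' @ 4: {1,2,5}  (accept∈set)
after full input: {1,2,5}  (accept=1 in)

Answer: ACCEPT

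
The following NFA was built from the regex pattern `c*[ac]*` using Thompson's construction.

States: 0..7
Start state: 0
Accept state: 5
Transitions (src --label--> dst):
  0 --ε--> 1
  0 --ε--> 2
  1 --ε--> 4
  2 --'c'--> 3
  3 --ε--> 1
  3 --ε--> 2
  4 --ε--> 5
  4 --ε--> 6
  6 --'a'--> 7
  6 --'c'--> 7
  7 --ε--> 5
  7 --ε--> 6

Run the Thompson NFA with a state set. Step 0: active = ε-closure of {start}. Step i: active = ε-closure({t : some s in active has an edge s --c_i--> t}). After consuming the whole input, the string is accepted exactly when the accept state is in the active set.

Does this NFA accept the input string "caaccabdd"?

Answer: REJECT

Steps:
start: ε-closure({0}) = {0,1,2,4,5,6}
'c' @ 1: {1,2,3,4,5,6,7}  (accept∈set)
'a' @ 2: {5,6,7}  (accept∈set)
'a' @ 3: {5,6,7}  (accept∈set)
'c' @ 4: {5,6,7}  (accept∈set)
'c' @ 5: {5,6,7}  (accept∈set)
'a' @ 6: {5,6,7}  (accept∈set)
'b' @ 7: {}  — state set empty
rest 'dd' ignored (set empty)
final: {}; accept 5 not in set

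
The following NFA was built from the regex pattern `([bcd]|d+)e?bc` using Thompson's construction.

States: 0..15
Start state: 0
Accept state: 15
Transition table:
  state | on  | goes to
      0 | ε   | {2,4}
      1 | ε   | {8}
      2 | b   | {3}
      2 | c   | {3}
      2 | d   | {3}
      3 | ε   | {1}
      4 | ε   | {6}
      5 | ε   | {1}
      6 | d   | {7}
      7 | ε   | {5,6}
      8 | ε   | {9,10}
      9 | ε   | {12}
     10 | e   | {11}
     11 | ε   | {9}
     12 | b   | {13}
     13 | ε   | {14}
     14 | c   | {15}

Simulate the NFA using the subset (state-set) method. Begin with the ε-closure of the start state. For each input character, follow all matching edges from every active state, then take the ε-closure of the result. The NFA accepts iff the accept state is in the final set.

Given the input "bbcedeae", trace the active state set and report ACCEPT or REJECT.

initial (ε-close {0}): {0,2,4,6}
'b' @ 1: {1,3,8,9,10,12}
'b' @ 2: {13,14}
'c' @ 3: {15}  ✓accept
'e' @ 4: {}  — state set empty
rest 'deae' ignored (set empty)
final: {}; accept 15 not in set

Answer: REJECT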